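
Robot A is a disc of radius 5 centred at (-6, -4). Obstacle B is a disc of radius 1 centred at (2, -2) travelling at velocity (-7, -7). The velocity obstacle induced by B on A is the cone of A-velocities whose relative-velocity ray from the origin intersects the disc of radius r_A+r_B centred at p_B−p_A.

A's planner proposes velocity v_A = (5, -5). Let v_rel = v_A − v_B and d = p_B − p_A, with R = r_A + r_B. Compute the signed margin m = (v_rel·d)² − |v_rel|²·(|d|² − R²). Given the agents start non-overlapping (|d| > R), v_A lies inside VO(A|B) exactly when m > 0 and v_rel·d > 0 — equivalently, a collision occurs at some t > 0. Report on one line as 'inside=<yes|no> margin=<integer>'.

d = (8, 2),  |d|² = 68;  R = 5+1 = 6,  c = 68−6² = 32
v_rel = (12, 2),  |v_rel|² = 148;  v_rel·d = (12)·(8) + (2)·(2) = 100
148·t² − 200·t + 32 = 0  ⇒  m = 100² − 148·32 = 5264
m = 5264 > 0,  v_rel·d = 100 > 0  ⇒  inside

inside=yes margin=5264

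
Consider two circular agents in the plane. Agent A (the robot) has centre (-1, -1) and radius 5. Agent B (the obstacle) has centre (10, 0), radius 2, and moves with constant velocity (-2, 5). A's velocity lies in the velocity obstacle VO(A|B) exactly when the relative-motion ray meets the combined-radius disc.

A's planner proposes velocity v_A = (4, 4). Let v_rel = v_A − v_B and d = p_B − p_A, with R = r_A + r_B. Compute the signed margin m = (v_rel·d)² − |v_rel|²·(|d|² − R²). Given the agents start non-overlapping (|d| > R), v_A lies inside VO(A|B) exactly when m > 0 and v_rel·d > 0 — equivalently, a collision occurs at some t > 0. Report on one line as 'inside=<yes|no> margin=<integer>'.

d = (11, 1),  |d|² = 122;  R = 5+2 = 7,  c = 122−7² = 73
v_rel = (6, -1),  |v_rel|² = 37;  v_rel·d = (6)·(11) + (-1)·(1) = 65
37·t² − 130·t + 73 = 0  ⇒  m = 65² − 37·73 = 1524
m = 1524 > 0,  v_rel·d = 65 > 0  ⇒  inside

inside=yes margin=1524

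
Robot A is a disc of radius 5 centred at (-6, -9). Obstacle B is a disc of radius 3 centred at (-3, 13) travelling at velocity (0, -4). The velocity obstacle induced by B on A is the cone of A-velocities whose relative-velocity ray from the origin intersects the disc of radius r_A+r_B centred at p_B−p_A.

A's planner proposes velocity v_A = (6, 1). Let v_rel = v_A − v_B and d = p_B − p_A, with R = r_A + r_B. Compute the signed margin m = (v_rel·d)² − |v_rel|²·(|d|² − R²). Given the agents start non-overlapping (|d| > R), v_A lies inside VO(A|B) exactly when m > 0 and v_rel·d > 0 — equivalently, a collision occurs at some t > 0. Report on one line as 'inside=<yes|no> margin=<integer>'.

d = (3, 22),  |d|² = 493;  R = 5+3 = 8,  c = 493−8² = 429
v_rel = (6, 5),  |v_rel|² = 61;  v_rel·d = (6)·(3) + (5)·(22) = 128
61·t² − 256·t + 429 = 0  ⇒  m = 128² − 61·429 = -9785
m = -9785 < 0,  v_rel·d = 128 > 0  ⇒  outside

inside=no margin=-9785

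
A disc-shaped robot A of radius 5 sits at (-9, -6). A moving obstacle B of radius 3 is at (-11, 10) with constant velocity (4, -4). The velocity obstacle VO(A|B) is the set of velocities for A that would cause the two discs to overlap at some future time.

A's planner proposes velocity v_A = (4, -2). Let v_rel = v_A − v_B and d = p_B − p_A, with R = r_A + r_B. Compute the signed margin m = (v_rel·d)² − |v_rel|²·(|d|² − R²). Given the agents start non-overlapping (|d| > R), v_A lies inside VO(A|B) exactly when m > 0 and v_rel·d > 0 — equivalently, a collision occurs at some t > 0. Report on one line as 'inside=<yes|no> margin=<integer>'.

d = (-2, 16),  |d|² = 260;  R = 5+3 = 8,  c = 260−8² = 196
v_rel = (0, 2),  |v_rel|² = 4;  v_rel·d = (0)·(-2) + (2)·(16) = 32
4·t² − 64·t + 196 = 0  ⇒  m = 32² − 4·196 = 240
m = 240 > 0,  v_rel·d = 32 > 0  ⇒  inside

inside=yes margin=240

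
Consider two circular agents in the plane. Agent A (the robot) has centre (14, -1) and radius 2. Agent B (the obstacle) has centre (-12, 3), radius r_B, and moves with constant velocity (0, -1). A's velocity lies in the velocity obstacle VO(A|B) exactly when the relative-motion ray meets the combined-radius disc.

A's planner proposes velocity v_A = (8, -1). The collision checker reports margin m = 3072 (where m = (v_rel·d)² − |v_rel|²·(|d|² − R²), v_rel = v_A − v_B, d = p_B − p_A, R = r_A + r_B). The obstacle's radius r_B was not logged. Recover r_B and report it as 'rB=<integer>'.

m = 3072
d = (-26, 4);  v_rel = (8, 0),  |v_rel|² = 64
v_rel×d = (8)·(4) − (0)·(-26) = 32
since m = R²·64 − 32²:  R² = (1024 + 3072) / 64 = 64
R = √64 = 8  ⇒  r_B = 8 − 2 = 6

rB=6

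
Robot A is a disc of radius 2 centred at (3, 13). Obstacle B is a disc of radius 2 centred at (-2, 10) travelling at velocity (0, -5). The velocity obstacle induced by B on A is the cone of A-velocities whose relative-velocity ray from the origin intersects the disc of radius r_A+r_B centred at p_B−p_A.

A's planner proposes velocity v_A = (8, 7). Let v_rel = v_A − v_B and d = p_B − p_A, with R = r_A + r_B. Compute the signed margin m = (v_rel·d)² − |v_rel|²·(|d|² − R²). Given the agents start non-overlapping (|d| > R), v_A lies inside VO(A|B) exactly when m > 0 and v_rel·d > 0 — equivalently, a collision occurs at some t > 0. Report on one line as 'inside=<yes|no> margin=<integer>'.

d = (-5, -3),  |d|² = 34;  R = 2+2 = 4,  c = 34−4² = 18
v_rel = (8, 12),  |v_rel|² = 208;  v_rel·d = (8)·(-5) + (12)·(-3) = -76
208·t² + 152·t + 18 = 0  ⇒  m = (-76)² − 208·18 = 2032
m = 2032 > 0,  v_rel·d = -76 < 0  ⇒  outside

inside=no margin=2032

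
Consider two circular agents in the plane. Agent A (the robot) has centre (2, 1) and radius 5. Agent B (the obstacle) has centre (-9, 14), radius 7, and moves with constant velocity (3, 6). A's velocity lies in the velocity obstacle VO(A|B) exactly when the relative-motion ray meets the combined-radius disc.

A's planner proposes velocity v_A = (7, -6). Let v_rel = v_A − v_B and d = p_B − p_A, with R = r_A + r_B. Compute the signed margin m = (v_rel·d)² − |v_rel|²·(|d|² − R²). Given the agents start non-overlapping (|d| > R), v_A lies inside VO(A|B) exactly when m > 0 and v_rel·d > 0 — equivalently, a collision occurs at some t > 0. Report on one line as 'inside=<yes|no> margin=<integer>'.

d = (-11, 13),  |d|² = 290;  R = 5+7 = 12,  c = 290−12² = 146
v_rel = (4, -12),  |v_rel|² = 160;  v_rel·d = (4)·(-11) + (-12)·(13) = -200
160·t² + 400·t + 146 = 0  ⇒  m = (-200)² − 160·146 = 16640
m = 16640 > 0,  v_rel·d = -200 < 0  ⇒  outside

inside=no margin=16640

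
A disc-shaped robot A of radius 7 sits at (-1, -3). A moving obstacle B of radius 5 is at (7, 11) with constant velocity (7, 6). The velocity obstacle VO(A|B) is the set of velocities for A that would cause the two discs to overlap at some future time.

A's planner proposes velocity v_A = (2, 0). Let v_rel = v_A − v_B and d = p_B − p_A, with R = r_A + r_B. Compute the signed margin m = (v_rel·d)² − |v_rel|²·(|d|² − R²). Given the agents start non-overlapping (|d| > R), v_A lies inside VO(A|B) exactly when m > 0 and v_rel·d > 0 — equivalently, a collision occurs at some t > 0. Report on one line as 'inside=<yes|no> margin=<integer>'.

d = (8, 14),  |d|² = 260;  R = 7+5 = 12,  c = 260−12² = 116
v_rel = (-5, -6),  |v_rel|² = 61;  v_rel·d = (-5)·(8) + (-6)·(14) = -124
61·t² + 248·t + 116 = 0  ⇒  m = (-124)² − 61·116 = 8300
m = 8300 > 0,  v_rel·d = -124 < 0  ⇒  outside

inside=no margin=8300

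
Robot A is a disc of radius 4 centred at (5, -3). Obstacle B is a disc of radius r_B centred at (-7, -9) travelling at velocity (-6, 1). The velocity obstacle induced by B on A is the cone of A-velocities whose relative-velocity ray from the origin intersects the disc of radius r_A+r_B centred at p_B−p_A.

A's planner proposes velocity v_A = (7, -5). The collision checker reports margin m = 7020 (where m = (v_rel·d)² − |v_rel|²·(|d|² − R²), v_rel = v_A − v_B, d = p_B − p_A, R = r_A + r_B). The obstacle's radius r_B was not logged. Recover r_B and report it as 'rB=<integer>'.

m = 7020
d = (-12, -6);  v_rel = (13, -6),  |v_rel|² = 205
v_rel×d = (13)·(-6) − (-6)·(-12) = -150
since m = R²·205 − (-150)²:  R² = (22500 + 7020) / 205 = 144
R = √144 = 12  ⇒  r_B = 12 − 4 = 8

rB=8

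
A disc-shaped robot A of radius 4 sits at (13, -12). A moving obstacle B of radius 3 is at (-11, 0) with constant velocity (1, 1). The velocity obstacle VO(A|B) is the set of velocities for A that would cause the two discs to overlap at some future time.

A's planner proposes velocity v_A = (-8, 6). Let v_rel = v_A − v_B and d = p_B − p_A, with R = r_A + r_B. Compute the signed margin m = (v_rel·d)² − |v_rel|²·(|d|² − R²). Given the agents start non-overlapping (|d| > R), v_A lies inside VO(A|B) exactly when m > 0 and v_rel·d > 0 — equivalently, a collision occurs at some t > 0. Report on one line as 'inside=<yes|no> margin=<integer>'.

d = (-24, 12),  |d|² = 720;  R = 4+3 = 7,  c = 720−7² = 671
v_rel = (-9, 5),  |v_rel|² = 106;  v_rel·d = (-9)·(-24) + (5)·(12) = 276
106·t² − 552·t + 671 = 0  ⇒  m = 276² − 106·671 = 5050
m = 5050 > 0,  v_rel·d = 276 > 0  ⇒  inside

inside=yes margin=5050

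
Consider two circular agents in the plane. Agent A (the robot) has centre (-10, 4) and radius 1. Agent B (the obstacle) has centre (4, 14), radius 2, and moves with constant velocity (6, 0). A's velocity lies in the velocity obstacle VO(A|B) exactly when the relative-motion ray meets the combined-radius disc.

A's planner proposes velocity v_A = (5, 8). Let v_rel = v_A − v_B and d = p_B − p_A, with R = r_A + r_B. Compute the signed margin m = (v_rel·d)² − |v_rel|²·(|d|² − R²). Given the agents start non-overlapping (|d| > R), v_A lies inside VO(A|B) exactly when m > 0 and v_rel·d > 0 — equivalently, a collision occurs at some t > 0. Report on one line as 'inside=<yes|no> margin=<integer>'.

d = (14, 10),  |d|² = 296;  R = 1+2 = 3,  c = 296−3² = 287
v_rel = (-1, 8),  |v_rel|² = 65;  v_rel·d = (-1)·(14) + (8)·(10) = 66
65·t² − 132·t + 287 = 0  ⇒  m = 66² − 65·287 = -14299
m = -14299 < 0,  v_rel·d = 66 > 0  ⇒  outside

inside=no margin=-14299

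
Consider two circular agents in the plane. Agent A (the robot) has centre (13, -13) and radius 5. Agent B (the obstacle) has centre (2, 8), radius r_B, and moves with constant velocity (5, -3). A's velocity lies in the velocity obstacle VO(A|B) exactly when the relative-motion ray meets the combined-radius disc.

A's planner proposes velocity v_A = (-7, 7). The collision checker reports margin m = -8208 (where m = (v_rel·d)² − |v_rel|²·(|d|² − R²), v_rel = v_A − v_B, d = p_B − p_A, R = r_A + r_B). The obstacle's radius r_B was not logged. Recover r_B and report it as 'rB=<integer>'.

m = -8208
d = (-11, 21);  v_rel = (-12, 10),  |v_rel|² = 244
v_rel×d = (-12)·(21) − (10)·(-11) = -142
since m = R²·244 − (-142)²:  R² = (20164 + -8208) / 244 = 49
R = √49 = 7  ⇒  r_B = 7 − 5 = 2

rB=2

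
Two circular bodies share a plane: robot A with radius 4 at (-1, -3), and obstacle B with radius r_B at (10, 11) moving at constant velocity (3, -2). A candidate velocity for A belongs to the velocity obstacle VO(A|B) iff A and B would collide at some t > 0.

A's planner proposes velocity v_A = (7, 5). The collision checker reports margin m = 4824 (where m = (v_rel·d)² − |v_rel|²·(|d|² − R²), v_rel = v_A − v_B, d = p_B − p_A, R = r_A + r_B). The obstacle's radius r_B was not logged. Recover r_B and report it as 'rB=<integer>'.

m = 4824
d = (11, 14);  v_rel = (4, 7),  |v_rel|² = 65
v_rel×d = (4)·(14) − (7)·(11) = -21
since m = R²·65 − (-21)²:  R² = (441 + 4824) / 65 = 81
R = √81 = 9  ⇒  r_B = 9 − 4 = 5

rB=5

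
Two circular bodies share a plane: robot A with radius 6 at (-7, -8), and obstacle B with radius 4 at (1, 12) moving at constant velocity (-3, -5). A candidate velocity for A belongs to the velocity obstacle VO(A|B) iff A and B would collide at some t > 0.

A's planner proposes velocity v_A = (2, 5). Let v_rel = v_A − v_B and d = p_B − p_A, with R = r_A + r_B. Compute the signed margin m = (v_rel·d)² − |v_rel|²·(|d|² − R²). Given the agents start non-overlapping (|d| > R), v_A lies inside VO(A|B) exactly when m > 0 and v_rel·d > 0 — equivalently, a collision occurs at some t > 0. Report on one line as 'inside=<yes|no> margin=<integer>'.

d = (8, 20),  |d|² = 464;  R = 6+4 = 10,  c = 464−10² = 364
v_rel = (5, 10),  |v_rel|² = 125;  v_rel·d = (5)·(8) + (10)·(20) = 240
125·t² − 480·t + 364 = 0  ⇒  m = 240² − 125·364 = 12100
m = 12100 > 0,  v_rel·d = 240 > 0  ⇒  inside

inside=yes margin=12100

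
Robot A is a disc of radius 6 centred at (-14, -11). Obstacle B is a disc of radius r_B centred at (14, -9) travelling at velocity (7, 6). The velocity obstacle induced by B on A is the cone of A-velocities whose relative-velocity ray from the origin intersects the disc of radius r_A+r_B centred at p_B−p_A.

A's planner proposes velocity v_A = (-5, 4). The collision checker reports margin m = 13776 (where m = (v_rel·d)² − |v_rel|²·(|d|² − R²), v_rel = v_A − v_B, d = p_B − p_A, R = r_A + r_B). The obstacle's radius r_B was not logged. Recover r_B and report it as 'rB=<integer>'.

m = 13776
d = (28, 2);  v_rel = (-12, -2),  |v_rel|² = 148
v_rel×d = (-12)·(2) − (-2)·(28) = 32
since m = R²·148 − 32²:  R² = (1024 + 13776) / 148 = 100
R = √100 = 10  ⇒  r_B = 10 − 6 = 4

rB=4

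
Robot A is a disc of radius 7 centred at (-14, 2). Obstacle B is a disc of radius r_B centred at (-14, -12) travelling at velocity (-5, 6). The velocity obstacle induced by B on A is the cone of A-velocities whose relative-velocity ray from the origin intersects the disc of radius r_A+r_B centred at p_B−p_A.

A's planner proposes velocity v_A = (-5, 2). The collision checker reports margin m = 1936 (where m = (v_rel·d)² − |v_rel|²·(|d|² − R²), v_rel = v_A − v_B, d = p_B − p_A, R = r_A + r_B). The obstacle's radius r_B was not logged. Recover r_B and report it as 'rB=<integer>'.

m = 1936
d = (0, -14);  v_rel = (0, -4),  |v_rel|² = 16
v_rel×d = (0)·(-14) − (-4)·(0) = 0
since m = R²·16 − 0²:  R² = (0 + 1936) / 16 = 121
R = √121 = 11  ⇒  r_B = 11 − 7 = 4

rB=4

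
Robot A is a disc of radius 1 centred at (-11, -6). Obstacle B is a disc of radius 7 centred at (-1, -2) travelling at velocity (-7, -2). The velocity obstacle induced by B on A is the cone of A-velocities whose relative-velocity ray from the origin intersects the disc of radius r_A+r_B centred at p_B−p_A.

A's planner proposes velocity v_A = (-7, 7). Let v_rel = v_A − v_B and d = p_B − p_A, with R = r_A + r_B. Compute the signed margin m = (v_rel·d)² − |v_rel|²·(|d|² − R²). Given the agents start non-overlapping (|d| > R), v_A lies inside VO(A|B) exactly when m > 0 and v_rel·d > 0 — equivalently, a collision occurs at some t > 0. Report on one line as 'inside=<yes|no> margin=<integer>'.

d = (10, 4),  |d|² = 116;  R = 1+7 = 8,  c = 116−8² = 52
v_rel = (0, 9),  |v_rel|² = 81;  v_rel·d = (0)·(10) + (9)·(4) = 36
81·t² − 72·t + 52 = 0  ⇒  m = 36² − 81·52 = -2916
m = -2916 < 0,  v_rel·d = 36 > 0  ⇒  outside

inside=no margin=-2916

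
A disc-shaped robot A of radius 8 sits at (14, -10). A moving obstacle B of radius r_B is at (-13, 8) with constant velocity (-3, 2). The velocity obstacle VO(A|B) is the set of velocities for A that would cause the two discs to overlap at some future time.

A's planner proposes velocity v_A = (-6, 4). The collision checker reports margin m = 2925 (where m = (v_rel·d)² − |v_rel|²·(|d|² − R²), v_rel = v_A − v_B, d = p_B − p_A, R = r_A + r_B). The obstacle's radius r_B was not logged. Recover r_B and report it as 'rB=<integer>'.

m = 2925
d = (-27, 18);  v_rel = (-3, 2),  |v_rel|² = 13
v_rel×d = (-3)·(18) − (2)·(-27) = 0
since m = R²·13 − 0²:  R² = (0 + 2925) / 13 = 225
R = √225 = 15  ⇒  r_B = 15 − 8 = 7

rB=7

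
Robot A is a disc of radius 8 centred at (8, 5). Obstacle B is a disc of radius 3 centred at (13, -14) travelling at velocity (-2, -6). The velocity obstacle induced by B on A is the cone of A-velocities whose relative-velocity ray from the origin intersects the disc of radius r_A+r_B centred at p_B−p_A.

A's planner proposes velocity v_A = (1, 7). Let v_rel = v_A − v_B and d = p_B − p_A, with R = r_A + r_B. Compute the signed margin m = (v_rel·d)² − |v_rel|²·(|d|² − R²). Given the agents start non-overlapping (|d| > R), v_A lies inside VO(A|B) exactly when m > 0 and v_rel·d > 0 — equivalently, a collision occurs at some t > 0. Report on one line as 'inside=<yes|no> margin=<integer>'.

d = (5, -19),  |d|² = 386;  R = 8+3 = 11,  c = 386−11² = 265
v_rel = (3, 13),  |v_rel|² = 178;  v_rel·d = (3)·(5) + (13)·(-19) = -232
178·t² + 464·t + 265 = 0  ⇒  m = (-232)² − 178·265 = 6654
m = 6654 > 0,  v_rel·d = -232 < 0  ⇒  outside

inside=no margin=6654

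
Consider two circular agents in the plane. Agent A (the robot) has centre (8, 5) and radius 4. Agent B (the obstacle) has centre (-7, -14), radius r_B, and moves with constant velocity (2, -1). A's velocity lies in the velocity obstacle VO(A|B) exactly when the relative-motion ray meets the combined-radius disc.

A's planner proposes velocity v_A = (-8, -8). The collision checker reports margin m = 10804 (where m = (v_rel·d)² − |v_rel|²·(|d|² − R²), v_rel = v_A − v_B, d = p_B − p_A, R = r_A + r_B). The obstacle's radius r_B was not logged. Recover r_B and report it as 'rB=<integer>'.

m = 10804
d = (-15, -19);  v_rel = (-10, -7),  |v_rel|² = 149
v_rel×d = (-10)·(-19) − (-7)·(-15) = 85
since m = R²·149 − 85²:  R² = (7225 + 10804) / 149 = 121
R = √121 = 11  ⇒  r_B = 11 − 4 = 7

rB=7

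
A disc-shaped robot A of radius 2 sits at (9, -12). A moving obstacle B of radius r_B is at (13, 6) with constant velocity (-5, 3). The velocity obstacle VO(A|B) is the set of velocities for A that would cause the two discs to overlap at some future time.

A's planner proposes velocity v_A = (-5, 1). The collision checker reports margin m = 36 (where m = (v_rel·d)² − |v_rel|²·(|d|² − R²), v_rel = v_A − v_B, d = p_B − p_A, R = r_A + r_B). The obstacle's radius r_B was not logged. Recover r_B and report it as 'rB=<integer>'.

m = 36
d = (4, 18);  v_rel = (0, -2),  |v_rel|² = 4
v_rel×d = (0)·(18) − (-2)·(4) = 8
since m = R²·4 − 8²:  R² = (64 + 36) / 4 = 25
R = √25 = 5  ⇒  r_B = 5 − 2 = 3

rB=3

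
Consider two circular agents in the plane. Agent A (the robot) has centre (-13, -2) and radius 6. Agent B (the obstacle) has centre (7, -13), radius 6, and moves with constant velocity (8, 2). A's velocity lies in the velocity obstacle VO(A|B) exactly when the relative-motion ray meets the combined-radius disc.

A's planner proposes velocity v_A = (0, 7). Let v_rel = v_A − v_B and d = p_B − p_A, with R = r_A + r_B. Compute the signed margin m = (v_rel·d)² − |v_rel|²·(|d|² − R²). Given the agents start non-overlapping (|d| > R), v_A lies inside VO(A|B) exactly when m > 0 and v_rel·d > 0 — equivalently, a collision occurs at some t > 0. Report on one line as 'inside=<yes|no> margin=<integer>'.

d = (20, -11),  |d|² = 521;  R = 6+6 = 12,  c = 521−12² = 377
v_rel = (-8, 5),  |v_rel|² = 89;  v_rel·d = (-8)·(20) + (5)·(-11) = -215
89·t² + 430·t + 377 = 0  ⇒  m = (-215)² − 89·377 = 12672
m = 12672 > 0,  v_rel·d = -215 < 0  ⇒  outside

inside=no margin=12672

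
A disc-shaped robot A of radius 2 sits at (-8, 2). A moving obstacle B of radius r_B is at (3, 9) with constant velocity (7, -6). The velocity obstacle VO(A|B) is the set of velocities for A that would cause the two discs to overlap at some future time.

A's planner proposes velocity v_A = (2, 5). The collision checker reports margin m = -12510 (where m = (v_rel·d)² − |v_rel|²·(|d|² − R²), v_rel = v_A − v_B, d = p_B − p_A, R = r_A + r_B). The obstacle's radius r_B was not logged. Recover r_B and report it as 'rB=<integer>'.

m = -12510
d = (11, 7);  v_rel = (-5, 11),  |v_rel|² = 146
v_rel×d = (-5)·(7) − (11)·(11) = -156
since m = R²·146 − (-156)²:  R² = (24336 + -12510) / 146 = 81
R = √81 = 9  ⇒  r_B = 9 − 2 = 7

rB=7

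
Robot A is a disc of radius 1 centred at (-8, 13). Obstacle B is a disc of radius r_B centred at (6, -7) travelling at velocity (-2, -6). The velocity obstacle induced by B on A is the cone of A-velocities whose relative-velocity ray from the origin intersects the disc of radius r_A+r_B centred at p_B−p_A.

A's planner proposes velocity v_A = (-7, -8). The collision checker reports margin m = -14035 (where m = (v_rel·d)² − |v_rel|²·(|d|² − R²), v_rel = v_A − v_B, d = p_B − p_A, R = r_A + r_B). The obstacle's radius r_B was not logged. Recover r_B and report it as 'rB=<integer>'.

m = -14035
d = (14, -20);  v_rel = (-5, -2),  |v_rel|² = 29
v_rel×d = (-5)·(-20) − (-2)·(14) = 128
since m = R²·29 − 128²:  R² = (16384 + -14035) / 29 = 81
R = √81 = 9  ⇒  r_B = 9 − 1 = 8

rB=8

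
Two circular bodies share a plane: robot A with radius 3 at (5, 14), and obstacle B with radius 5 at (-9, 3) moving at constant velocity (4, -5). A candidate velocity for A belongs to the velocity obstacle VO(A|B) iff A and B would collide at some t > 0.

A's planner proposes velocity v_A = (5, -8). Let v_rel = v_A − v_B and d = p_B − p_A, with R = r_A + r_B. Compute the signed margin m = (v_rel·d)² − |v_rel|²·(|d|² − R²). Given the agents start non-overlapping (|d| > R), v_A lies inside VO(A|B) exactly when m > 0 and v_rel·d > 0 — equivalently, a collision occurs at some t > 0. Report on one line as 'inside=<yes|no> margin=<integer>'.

d = (-14, -11),  |d|² = 317;  R = 3+5 = 8,  c = 317−8² = 253
v_rel = (1, -3),  |v_rel|² = 10;  v_rel·d = (1)·(-14) + (-3)·(-11) = 19
10·t² − 38·t + 253 = 0  ⇒  m = 19² − 10·253 = -2169
m = -2169 < 0,  v_rel·d = 19 > 0  ⇒  outside

inside=no margin=-2169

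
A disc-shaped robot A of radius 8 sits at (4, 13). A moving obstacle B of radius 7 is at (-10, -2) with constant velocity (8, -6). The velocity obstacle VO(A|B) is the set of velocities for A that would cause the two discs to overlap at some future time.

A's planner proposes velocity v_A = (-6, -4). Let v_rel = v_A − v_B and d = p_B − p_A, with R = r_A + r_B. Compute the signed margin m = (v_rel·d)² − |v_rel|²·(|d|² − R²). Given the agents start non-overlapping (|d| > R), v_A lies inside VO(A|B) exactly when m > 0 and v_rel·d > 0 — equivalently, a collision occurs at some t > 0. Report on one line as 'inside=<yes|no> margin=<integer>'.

d = (-14, -15),  |d|² = 421;  R = 8+7 = 15,  c = 421−15² = 196
v_rel = (-14, 2),  |v_rel|² = 200;  v_rel·d = (-14)·(-14) + (2)·(-15) = 166
200·t² − 332·t + 196 = 0  ⇒  m = 166² − 200·196 = -11644
m = -11644 < 0,  v_rel·d = 166 > 0  ⇒  outside

inside=no margin=-11644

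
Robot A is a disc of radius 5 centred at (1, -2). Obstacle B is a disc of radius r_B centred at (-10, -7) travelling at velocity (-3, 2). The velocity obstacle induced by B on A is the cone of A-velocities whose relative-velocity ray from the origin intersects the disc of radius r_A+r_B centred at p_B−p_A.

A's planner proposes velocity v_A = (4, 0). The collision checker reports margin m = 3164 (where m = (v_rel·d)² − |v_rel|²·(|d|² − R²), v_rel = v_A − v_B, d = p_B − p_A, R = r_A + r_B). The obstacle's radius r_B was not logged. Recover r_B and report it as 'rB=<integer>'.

m = 3164
d = (-11, -5);  v_rel = (7, -2),  |v_rel|² = 53
v_rel×d = (7)·(-5) − (-2)·(-11) = -57
since m = R²·53 − (-57)²:  R² = (3249 + 3164) / 53 = 121
R = √121 = 11  ⇒  r_B = 11 − 5 = 6

rB=6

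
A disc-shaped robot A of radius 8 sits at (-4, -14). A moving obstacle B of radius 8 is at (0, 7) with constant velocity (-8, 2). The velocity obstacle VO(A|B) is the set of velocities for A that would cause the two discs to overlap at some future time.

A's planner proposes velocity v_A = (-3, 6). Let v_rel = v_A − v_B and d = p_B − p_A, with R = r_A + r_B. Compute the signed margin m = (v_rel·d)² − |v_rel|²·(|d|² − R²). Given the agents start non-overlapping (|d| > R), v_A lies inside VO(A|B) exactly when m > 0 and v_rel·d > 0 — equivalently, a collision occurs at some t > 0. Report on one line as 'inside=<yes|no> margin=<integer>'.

d = (4, 21),  |d|² = 457;  R = 8+8 = 16,  c = 457−16² = 201
v_rel = (5, 4),  |v_rel|² = 41;  v_rel·d = (5)·(4) + (4)·(21) = 104
41·t² − 208·t + 201 = 0  ⇒  m = 104² − 41·201 = 2575
m = 2575 > 0,  v_rel·d = 104 > 0  ⇒  inside

inside=yes margin=2575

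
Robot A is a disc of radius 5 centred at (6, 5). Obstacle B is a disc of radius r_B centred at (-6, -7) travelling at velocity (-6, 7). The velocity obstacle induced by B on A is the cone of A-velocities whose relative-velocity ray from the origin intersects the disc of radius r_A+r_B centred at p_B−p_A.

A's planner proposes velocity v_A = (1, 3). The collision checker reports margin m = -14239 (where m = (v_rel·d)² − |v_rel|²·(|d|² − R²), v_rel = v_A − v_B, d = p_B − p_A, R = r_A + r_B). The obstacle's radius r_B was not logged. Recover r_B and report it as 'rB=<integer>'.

m = -14239
d = (-12, -12);  v_rel = (7, -4),  |v_rel|² = 65
v_rel×d = (7)·(-12) − (-4)·(-12) = -132
since m = R²·65 − (-132)²:  R² = (17424 + -14239) / 65 = 49
R = √49 = 7  ⇒  r_B = 7 − 5 = 2

rB=2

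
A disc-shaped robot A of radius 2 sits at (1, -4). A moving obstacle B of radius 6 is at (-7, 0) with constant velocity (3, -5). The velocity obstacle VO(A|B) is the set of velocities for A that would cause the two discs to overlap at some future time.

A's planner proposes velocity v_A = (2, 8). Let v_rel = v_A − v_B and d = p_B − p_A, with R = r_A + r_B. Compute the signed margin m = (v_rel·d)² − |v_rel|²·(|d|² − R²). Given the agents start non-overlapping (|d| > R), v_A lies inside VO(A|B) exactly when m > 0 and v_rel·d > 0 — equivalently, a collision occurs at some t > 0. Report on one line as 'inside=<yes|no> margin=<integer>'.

d = (-8, 4),  |d|² = 80;  R = 2+6 = 8,  c = 80−8² = 16
v_rel = (-1, 13),  |v_rel|² = 170;  v_rel·d = (-1)·(-8) + (13)·(4) = 60
170·t² − 120·t + 16 = 0  ⇒  m = 60² − 170·16 = 880
m = 880 > 0,  v_rel·d = 60 > 0  ⇒  inside

inside=yes margin=880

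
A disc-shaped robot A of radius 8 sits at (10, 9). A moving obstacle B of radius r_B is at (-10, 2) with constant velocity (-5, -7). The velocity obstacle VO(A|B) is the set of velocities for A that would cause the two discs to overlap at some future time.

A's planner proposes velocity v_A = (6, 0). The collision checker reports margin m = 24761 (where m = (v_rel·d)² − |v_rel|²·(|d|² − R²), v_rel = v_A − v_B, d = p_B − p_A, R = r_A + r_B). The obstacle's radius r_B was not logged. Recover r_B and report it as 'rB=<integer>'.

m = 24761
d = (-20, -7);  v_rel = (11, 7),  |v_rel|² = 170
v_rel×d = (11)·(-7) − (7)·(-20) = 63
since m = R²·170 − 63²:  R² = (3969 + 24761) / 170 = 169
R = √169 = 13  ⇒  r_B = 13 − 8 = 5

rB=5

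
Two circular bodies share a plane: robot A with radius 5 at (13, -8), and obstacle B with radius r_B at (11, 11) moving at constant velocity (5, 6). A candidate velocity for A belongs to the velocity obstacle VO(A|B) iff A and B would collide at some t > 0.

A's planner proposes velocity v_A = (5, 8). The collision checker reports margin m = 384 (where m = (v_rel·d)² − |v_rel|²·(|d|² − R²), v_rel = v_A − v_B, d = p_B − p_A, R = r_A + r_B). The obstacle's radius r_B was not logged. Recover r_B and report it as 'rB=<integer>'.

m = 384
d = (-2, 19);  v_rel = (0, 2),  |v_rel|² = 4
v_rel×d = (0)·(19) − (2)·(-2) = 4
since m = R²·4 − 4²:  R² = (16 + 384) / 4 = 100
R = √100 = 10  ⇒  r_B = 10 − 5 = 5

rB=5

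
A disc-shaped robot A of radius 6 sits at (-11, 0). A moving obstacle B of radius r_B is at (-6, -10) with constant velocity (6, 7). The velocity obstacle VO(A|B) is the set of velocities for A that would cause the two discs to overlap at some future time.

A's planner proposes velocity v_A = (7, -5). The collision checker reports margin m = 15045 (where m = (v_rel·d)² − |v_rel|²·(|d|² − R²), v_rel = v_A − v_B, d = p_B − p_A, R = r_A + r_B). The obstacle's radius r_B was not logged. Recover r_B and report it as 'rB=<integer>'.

m = 15045
d = (5, -10);  v_rel = (1, -12),  |v_rel|² = 145
v_rel×d = (1)·(-10) − (-12)·(5) = 50
since m = R²·145 − 50²:  R² = (2500 + 15045) / 145 = 121
R = √121 = 11  ⇒  r_B = 11 − 6 = 5

rB=5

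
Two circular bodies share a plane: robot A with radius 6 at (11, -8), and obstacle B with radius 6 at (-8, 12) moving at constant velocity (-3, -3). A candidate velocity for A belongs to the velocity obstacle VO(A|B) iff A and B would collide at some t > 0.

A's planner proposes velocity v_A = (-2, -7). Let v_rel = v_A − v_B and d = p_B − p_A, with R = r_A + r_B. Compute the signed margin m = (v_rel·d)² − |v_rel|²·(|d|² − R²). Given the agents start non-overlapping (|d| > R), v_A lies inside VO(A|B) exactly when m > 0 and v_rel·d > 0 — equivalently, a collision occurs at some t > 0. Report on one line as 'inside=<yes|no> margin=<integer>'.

d = (-19, 20),  |d|² = 761;  R = 6+6 = 12,  c = 761−12² = 617
v_rel = (1, -4),  |v_rel|² = 17;  v_rel·d = (1)·(-19) + (-4)·(20) = -99
17·t² + 198·t + 617 = 0  ⇒  m = (-99)² − 17·617 = -688
m = -688 < 0,  v_rel·d = -99 < 0  ⇒  outside

inside=no margin=-688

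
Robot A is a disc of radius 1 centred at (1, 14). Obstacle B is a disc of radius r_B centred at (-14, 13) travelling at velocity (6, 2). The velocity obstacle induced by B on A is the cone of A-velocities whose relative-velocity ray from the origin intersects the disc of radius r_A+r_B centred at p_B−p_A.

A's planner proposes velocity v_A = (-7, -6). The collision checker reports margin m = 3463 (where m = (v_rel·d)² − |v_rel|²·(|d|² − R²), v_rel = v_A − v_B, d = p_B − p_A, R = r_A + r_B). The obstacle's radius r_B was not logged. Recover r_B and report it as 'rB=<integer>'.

m = 3463
d = (-15, -1);  v_rel = (-13, -8),  |v_rel|² = 233
v_rel×d = (-13)·(-1) − (-8)·(-15) = -107
since m = R²·233 − (-107)²:  R² = (11449 + 3463) / 233 = 64
R = √64 = 8  ⇒  r_B = 8 − 1 = 7

rB=7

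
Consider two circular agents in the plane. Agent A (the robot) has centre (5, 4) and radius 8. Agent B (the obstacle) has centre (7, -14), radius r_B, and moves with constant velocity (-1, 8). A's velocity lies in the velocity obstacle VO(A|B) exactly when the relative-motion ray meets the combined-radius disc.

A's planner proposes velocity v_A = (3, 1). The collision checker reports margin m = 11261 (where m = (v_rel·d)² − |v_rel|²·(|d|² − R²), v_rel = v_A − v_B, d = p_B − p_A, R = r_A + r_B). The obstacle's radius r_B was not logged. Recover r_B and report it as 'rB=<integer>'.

m = 11261
d = (2, -18);  v_rel = (4, -7),  |v_rel|² = 65
v_rel×d = (4)·(-18) − (-7)·(2) = -58
since m = R²·65 − (-58)²:  R² = (3364 + 11261) / 65 = 225
R = √225 = 15  ⇒  r_B = 15 − 8 = 7

rB=7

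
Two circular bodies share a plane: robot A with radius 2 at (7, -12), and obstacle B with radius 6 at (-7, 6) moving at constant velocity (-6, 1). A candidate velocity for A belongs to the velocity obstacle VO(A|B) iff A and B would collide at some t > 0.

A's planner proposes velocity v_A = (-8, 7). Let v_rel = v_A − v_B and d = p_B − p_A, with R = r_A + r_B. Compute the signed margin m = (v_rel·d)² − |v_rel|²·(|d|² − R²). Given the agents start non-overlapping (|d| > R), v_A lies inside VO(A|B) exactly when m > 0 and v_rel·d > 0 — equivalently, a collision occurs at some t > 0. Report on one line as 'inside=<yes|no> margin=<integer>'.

d = (-14, 18),  |d|² = 520;  R = 2+6 = 8,  c = 520−8² = 456
v_rel = (-2, 6),  |v_rel|² = 40;  v_rel·d = (-2)·(-14) + (6)·(18) = 136
40·t² − 272·t + 456 = 0  ⇒  m = 136² − 40·456 = 256
m = 256 > 0,  v_rel·d = 136 > 0  ⇒  inside

inside=yes margin=256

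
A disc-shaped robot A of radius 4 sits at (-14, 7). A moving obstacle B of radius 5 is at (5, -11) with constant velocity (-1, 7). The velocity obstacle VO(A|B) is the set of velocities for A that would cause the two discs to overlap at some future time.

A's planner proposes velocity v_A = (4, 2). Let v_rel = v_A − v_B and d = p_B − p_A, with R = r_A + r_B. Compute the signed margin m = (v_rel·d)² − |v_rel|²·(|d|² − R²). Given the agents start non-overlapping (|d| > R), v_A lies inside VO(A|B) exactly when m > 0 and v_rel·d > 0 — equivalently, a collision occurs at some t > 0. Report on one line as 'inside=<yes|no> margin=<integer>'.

d = (19, -18),  |d|² = 685;  R = 4+5 = 9,  c = 685−9² = 604
v_rel = (5, -5),  |v_rel|² = 50;  v_rel·d = (5)·(19) + (-5)·(-18) = 185
50·t² − 370·t + 604 = 0  ⇒  m = 185² − 50·604 = 4025
m = 4025 > 0,  v_rel·d = 185 > 0  ⇒  inside

inside=yes margin=4025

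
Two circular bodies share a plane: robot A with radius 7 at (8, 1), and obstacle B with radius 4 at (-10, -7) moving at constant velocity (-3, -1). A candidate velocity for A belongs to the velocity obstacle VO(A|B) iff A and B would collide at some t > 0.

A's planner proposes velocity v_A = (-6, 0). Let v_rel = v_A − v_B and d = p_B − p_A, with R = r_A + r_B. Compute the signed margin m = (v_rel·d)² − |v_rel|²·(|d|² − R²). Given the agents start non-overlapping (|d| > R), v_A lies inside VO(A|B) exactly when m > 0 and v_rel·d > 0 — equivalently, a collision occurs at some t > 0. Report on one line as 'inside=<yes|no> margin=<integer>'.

d = (-18, -8),  |d|² = 388;  R = 7+4 = 11,  c = 388−11² = 267
v_rel = (-3, 1),  |v_rel|² = 10;  v_rel·d = (-3)·(-18) + (1)·(-8) = 46
10·t² − 92·t + 267 = 0  ⇒  m = 46² − 10·267 = -554
m = -554 < 0,  v_rel·d = 46 > 0  ⇒  outside

inside=no margin=-554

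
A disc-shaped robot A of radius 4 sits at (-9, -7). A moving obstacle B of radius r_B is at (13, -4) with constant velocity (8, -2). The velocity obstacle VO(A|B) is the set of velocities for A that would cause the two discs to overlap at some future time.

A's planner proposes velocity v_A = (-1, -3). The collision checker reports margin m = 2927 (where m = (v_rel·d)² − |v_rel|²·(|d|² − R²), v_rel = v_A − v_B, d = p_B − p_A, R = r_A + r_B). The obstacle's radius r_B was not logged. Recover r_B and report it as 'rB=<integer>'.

m = 2927
d = (22, 3);  v_rel = (-9, -1),  |v_rel|² = 82
v_rel×d = (-9)·(3) − (-1)·(22) = -5
since m = R²·82 − (-5)²:  R² = (25 + 2927) / 82 = 36
R = √36 = 6  ⇒  r_B = 6 − 4 = 2

rB=2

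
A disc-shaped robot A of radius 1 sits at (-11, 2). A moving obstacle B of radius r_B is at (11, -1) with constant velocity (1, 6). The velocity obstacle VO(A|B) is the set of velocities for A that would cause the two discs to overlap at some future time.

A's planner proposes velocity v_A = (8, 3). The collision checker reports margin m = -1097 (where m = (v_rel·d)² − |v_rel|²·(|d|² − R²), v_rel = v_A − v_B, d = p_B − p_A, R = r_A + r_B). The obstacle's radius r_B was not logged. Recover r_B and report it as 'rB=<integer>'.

m = -1097
d = (22, -3);  v_rel = (7, -3),  |v_rel|² = 58
v_rel×d = (7)·(-3) − (-3)·(22) = 45
since m = R²·58 − 45²:  R² = (2025 + -1097) / 58 = 16
R = √16 = 4  ⇒  r_B = 4 − 1 = 3

rB=3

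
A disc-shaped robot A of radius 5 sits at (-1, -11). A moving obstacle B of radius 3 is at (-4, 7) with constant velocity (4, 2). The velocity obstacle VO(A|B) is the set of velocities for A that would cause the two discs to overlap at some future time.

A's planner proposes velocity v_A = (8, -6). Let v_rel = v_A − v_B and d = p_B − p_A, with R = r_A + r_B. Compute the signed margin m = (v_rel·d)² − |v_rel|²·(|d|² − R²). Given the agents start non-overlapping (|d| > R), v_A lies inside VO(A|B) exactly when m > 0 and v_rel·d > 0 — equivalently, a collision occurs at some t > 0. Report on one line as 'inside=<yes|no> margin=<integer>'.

d = (-3, 18),  |d|² = 333;  R = 5+3 = 8,  c = 333−8² = 269
v_rel = (4, -8),  |v_rel|² = 80;  v_rel·d = (4)·(-3) + (-8)·(18) = -156
80·t² + 312·t + 269 = 0  ⇒  m = (-156)² − 80·269 = 2816
m = 2816 > 0,  v_rel·d = -156 < 0  ⇒  outside

inside=no margin=2816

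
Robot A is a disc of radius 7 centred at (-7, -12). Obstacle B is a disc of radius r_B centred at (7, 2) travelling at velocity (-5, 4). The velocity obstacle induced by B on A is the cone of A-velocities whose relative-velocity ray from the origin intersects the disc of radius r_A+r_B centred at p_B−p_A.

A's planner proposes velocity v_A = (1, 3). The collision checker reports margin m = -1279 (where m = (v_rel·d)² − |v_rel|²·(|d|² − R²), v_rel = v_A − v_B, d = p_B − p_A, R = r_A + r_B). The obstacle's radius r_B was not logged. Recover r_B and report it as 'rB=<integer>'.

m = -1279
d = (14, 14);  v_rel = (6, -1),  |v_rel|² = 37
v_rel×d = (6)·(14) − (-1)·(14) = 98
since m = R²·37 − 98²:  R² = (9604 + -1279) / 37 = 225
R = √225 = 15  ⇒  r_B = 15 − 7 = 8

rB=8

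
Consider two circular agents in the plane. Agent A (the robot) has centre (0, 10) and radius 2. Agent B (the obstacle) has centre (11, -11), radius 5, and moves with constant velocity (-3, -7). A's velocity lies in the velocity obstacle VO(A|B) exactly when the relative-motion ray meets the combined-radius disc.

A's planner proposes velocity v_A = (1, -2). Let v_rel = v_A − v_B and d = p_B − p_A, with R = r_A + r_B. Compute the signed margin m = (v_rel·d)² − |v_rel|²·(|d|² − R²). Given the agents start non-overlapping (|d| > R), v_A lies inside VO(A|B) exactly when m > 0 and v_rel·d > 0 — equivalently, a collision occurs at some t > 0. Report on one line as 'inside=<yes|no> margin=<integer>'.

d = (11, -21),  |d|² = 562;  R = 2+5 = 7,  c = 562−7² = 513
v_rel = (4, 5),  |v_rel|² = 41;  v_rel·d = (4)·(11) + (5)·(-21) = -61
41·t² + 122·t + 513 = 0  ⇒  m = (-61)² − 41·513 = -17312
m = -17312 < 0,  v_rel·d = -61 < 0  ⇒  outside

inside=no margin=-17312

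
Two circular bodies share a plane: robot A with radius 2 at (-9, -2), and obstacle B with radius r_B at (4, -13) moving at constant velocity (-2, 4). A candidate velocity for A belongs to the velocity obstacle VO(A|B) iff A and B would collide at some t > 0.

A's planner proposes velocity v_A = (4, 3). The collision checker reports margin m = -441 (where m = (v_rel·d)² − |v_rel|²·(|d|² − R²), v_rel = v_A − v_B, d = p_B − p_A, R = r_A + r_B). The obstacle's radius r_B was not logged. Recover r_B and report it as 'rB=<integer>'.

m = -441
d = (13, -11);  v_rel = (6, -1),  |v_rel|² = 37
v_rel×d = (6)·(-11) − (-1)·(13) = -53
since m = R²·37 − (-53)²:  R² = (2809 + -441) / 37 = 64
R = √64 = 8  ⇒  r_B = 8 − 2 = 6

rB=6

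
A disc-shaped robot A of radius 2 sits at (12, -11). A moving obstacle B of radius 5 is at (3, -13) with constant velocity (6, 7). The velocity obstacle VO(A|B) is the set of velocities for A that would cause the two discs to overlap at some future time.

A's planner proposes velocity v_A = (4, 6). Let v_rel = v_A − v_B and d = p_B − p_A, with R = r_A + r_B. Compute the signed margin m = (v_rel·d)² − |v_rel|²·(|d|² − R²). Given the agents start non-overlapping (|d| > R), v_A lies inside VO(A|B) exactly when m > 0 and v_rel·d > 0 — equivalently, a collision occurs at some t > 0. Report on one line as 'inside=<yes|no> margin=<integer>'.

d = (-9, -2),  |d|² = 85;  R = 2+5 = 7,  c = 85−7² = 36
v_rel = (-2, -1),  |v_rel|² = 5;  v_rel·d = (-2)·(-9) + (-1)·(-2) = 20
5·t² − 40·t + 36 = 0  ⇒  m = 20² − 5·36 = 220
m = 220 > 0,  v_rel·d = 20 > 0  ⇒  inside

inside=yes margin=220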